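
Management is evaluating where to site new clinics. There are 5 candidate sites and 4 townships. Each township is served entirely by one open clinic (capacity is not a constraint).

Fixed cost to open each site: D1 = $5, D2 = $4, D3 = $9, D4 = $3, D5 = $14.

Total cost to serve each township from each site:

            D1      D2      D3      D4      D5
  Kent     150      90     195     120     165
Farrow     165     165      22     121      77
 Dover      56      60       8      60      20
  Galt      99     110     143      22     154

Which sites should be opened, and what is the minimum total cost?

Open D2, D3 and D4; minimum total cost 158.

For any fixed open set, each township goes to its cheapest open site; total = fixed + service.
{D2, D3, D4}: Kent→D2 90, Farrow→D3 22, Dover→D3 8, Galt→D4 22. Service 142; fixed 16; total 158.
{D1, D2, D3, D4}: service 142 + fixed 21 = 163
{D2, D3, D4, D5}: service 142 + fixed 30 = 172
{D1, D2, D3, D4, D5}: service 142 + fixed 35 = 177
No other subset beats 158.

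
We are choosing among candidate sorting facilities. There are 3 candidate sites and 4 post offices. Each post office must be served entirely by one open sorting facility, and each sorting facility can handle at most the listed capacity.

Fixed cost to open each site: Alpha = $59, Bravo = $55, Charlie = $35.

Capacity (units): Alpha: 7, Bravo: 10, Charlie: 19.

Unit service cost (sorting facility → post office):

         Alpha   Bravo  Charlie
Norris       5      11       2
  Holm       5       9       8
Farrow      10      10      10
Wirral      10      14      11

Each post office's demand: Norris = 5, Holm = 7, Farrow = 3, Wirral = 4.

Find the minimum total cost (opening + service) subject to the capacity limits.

Minimum total cost: 175

Open {Charlie}: Norris→Charlie 2·5=10, Holm→Charlie 8·7=56, Farrow→Charlie 10·3=30, Wirral→Charlie 11·4=44.
Loads: Charlie carries 19/19. Service 140; fixed 35; total 175.
Next best feasible plan costs 213.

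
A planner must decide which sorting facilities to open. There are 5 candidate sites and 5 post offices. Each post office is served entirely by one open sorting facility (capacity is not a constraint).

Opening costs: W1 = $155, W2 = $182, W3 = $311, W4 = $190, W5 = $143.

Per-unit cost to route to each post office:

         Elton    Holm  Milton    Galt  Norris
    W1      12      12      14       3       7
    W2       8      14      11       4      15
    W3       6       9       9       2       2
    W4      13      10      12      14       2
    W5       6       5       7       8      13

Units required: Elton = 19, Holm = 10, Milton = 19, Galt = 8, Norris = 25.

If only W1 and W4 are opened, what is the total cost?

Each post office is assigned to its cheapest site among the open ones.
{W1, W4}: Elton→W1 12·19=228, Holm→W4 10·10=100, Milton→W4 12·19=228, Galt→W1 3·8=24, Norris→W4 2·25=50. Service 630; fixed 345; total 975.

Total cost: 975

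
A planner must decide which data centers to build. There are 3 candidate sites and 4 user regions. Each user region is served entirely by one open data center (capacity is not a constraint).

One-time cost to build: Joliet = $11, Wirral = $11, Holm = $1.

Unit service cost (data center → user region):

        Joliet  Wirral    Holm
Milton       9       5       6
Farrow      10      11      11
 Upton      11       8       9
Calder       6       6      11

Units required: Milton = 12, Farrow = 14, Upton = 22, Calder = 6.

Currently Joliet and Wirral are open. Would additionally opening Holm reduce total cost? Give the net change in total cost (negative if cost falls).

No — net change +1 (cost rises by 1).

Current service cost with {Joliet, Wirral}: 412.
Adding Holm: each user region re-picks its cheapest; new service cost 412, saving 0.
Extra fixed cost: 1. Net change = 1 − 0 = 1.
(Totals: 434 → 435.)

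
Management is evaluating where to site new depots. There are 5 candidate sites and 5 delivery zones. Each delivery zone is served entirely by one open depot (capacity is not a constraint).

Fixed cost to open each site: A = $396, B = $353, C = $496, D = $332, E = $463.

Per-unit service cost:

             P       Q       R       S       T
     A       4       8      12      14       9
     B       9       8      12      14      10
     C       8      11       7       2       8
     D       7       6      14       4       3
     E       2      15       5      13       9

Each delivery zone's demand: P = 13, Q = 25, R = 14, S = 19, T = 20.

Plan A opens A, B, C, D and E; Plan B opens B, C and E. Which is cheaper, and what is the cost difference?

Plan A: {A, B, C, D, E}: P→E 2·13=26, Q→D 6·25=150, R→E 5·14=70, S→C 2·19=38, T→D 3·20=60. Service 344; fixed 2040; total 2384.
Plan B: {B, C, E}: P→E 2·13=26, Q→B 8·25=200, R→E 5·14=70, S→C 2·19=38, T→C 8·20=160. Service 494; fixed 1312; total 1806.
Difference: |2384 − 1806| = 578.

Plan B is cheaper by 578.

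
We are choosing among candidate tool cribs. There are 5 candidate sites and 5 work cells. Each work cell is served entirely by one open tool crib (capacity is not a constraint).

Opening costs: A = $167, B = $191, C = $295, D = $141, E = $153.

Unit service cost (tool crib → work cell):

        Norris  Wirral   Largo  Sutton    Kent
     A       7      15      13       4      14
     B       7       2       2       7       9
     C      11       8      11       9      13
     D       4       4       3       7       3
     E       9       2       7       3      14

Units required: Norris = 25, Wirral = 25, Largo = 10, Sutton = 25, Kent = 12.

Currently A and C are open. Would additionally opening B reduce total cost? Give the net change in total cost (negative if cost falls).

Yes — net change −97 (cost falls by 97).

Current service cost with {A, C}: 741.
Adding B: each work cell re-picks its cheapest; new service cost 453, saving 288.
Extra fixed cost: 191. Net change = 191 − 288 = -97.
(Totals: 1203 → 1106.)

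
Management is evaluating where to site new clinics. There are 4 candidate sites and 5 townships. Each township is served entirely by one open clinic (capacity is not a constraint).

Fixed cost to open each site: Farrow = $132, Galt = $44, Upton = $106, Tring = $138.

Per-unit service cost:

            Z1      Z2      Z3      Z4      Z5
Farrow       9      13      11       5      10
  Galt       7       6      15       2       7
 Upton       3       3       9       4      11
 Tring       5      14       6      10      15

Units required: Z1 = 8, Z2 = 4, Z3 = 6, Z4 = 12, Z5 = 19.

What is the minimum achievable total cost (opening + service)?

For any fixed open set, each township goes to its cheapest open site; total = fixed + service.
{Galt}: Z1→Galt 7·8=56, Z2→Galt 6·4=24, Z3→Galt 15·6=90, Z4→Galt 2·12=24, Z5→Galt 7·19=133. Service 327; fixed 44; total 371.
{Galt, Upton}: Z1→Upton 3·8=24, Z2→Upton 3·4=12, Z3→Upton 9·6=54, Z4→Galt 2·12=24, Z5→Galt 7·19=133. Service 247; fixed 150; total 397.
{Galt, Tring}: service 257 + fixed 182 = 439
{Farrow, Galt, Upton, Tring}: service 229 + fixed 420 = 649
No other subset beats 371.

Minimum total cost: 371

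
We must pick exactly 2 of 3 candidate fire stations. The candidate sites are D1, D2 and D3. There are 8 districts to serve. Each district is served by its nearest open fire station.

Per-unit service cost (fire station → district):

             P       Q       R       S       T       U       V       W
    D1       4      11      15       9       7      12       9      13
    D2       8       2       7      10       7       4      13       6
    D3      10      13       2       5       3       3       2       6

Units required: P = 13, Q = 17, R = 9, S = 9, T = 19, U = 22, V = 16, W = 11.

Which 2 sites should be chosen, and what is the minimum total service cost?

Choose D2 and D3; total service cost 422.

With exactly 2 open, each district uses its cheapest among the chosen.
{D2, D3}: P→D2 8·13=104, Q→D2 2·17=34, R→D3 2·9=18, S→D3 5·9=45, T→D3 3·19=57, U→D3 3·22=66, V→D3 2·16=32, W→D2 6·11=66. Service cost 422.
{D1, D3}: service cost 523
{D1, D2}: service cost 661
Among all 3 size-2 choices, {D2, D3} is lowest.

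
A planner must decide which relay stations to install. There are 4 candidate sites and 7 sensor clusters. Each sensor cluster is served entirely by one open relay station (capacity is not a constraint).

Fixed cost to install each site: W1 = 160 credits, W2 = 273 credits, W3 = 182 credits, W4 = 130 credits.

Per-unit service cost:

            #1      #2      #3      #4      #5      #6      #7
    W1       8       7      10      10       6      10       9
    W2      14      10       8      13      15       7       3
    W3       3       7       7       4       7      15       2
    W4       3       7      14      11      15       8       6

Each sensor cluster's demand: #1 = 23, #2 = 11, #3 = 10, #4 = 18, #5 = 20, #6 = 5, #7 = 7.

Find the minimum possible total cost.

For any fixed open set, each sensor cluster goes to its cheapest open site; total = fixed + service.
{W3}: #1→W3 3·23=69, #2→W3 7·11=77, #3→W3 7·10=70, #4→W3 4·18=72, #5→W3 7·20=140, #6→W3 15·5=75, #7→W3 2·7=14. Service 517; fixed 182; total 699.
{W3, W4}: #1→W3 3·23=69, #2→W3 7·11=77, #3→W3 7·10=70, #4→W3 4·18=72, #5→W3 7·20=140, #6→W4 8·5=40, #7→W3 2·7=14. Service 482; fixed 312; total 794.
{W1, W3}: service 472 + fixed 342 = 814
{W1, W2, W3, W4}: service 457 + fixed 745 = 1202
No other subset beats 699.

Minimum total cost: 699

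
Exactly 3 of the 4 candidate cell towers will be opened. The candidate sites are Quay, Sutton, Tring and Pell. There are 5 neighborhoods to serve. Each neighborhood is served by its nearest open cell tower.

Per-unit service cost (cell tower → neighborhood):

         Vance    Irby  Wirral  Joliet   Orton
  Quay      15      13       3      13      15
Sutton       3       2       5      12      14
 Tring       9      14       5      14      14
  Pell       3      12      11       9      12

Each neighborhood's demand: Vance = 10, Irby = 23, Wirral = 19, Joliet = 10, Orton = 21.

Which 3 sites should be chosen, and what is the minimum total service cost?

With exactly 3 open, each neighborhood uses its cheapest among the chosen.
{Quay, Sutton, Pell}: Vance→Sutton 3·10=30, Irby→Sutton 2·23=46, Wirral→Quay 3·19=57, Joliet→Pell 9·10=90, Orton→Pell 12·21=252. Service cost 475.
{Sutton, Tring, Pell}: service cost 513
{Quay, Sutton, Tring}: service cost 547
Among all 4 size-3 choices, {Quay, Sutton, Pell} is lowest.

Choose Quay, Sutton and Pell; total service cost 475.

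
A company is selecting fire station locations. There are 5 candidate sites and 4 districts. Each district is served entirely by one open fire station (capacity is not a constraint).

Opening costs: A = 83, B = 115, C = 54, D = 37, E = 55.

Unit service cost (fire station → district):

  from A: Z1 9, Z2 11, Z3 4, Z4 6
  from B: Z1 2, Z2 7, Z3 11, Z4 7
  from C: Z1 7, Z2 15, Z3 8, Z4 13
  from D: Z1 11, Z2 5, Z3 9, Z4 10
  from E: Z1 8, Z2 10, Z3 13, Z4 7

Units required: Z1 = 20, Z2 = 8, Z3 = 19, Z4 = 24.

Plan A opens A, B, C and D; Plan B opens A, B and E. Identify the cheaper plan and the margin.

Plan A: {A, B, C, D}: Z1→B 2·20=40, Z2→D 5·8=40, Z3→A 4·19=76, Z4→A 6·24=144. Service 300; fixed 289; total 589.
Plan B: {A, B, E}: Z1→B 2·20=40, Z2→B 7·8=56, Z3→A 4·19=76, Z4→A 6·24=144. Service 316; fixed 253; total 569.
Difference: |589 − 569| = 20.

Plan B is cheaper by 20.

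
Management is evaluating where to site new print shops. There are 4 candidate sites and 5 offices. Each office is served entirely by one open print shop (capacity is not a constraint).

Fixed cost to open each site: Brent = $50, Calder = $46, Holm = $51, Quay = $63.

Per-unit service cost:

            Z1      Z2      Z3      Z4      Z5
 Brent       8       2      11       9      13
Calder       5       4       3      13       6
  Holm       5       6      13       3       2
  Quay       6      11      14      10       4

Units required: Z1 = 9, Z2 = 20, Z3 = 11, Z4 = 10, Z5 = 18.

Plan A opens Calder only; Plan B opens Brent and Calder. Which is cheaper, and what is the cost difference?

Plan A: {Calder}: Z1→Calder 5·9=45, Z2→Calder 4·20=80, Z3→Calder 3·11=33, Z4→Calder 13·10=130, Z5→Calder 6·18=108. Service 396; fixed 46; total 442.
Plan B: {Brent, Calder}: Z1→Calder 5·9=45, Z2→Brent 2·20=40, Z3→Calder 3·11=33, Z4→Brent 9·10=90, Z5→Calder 6·18=108. Service 316; fixed 96; total 412.
Difference: |442 − 412| = 30.

Plan B is cheaper by 30.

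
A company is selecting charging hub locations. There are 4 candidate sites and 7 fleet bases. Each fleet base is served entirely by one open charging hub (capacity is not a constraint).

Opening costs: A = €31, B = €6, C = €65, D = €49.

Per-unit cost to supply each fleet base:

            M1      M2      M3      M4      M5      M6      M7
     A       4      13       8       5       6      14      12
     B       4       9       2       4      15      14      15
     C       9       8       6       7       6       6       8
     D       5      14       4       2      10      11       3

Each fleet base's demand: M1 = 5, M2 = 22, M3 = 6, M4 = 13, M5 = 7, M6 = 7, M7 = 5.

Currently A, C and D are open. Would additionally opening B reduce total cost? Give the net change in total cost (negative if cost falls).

Yes — net change −6 (cost falls by 6).

Current service cost with {A, C, D}: 345.
Adding B: each fleet base re-picks its cheapest; new service cost 333, saving 12.
Extra fixed cost: 6. Net change = 6 − 12 = -6.
(Totals: 490 → 484.)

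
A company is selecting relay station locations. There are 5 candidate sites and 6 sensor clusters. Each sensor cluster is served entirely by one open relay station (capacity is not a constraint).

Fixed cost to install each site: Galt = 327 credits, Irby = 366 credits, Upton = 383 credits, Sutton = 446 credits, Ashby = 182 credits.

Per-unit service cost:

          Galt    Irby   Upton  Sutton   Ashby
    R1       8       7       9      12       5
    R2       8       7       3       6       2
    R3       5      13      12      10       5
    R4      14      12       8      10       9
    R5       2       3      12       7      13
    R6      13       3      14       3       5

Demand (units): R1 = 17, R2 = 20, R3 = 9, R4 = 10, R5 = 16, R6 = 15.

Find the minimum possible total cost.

Minimum total cost: 725

For any fixed open set, each sensor cluster goes to its cheapest open site; total = fixed + service.
{Ashby}: R1→Ashby 5·17=85, R2→Ashby 2·20=40, R3→Ashby 5·9=45, R4→Ashby 9·10=90, R5→Ashby 13·16=208, R6→Ashby 5·15=75. Service 543; fixed 182; total 725.
{Galt, Ashby}: R1→Ashby 5·17=85, R2→Ashby 2·20=40, R3→Galt 5·9=45, R4→Ashby 9·10=90, R5→Galt 2·16=32, R6→Ashby 5·15=75. Service 367; fixed 509; total 876.
{Irby, Ashby}: service 353 + fixed 548 = 901
{Galt, Irby, Upton, Sutton, Ashby}: service 327 + fixed 1704 = 2031
No other subset beats 725.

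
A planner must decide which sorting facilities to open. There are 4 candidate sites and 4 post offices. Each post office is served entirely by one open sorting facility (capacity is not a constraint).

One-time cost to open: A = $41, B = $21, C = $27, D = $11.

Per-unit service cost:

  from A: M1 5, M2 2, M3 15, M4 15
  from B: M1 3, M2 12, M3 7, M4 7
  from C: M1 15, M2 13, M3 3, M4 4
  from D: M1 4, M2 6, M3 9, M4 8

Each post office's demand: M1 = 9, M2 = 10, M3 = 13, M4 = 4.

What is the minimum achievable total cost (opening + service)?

Minimum total cost: 188

For any fixed open set, each post office goes to its cheapest open site; total = fixed + service.
{A, C}: M1→A 5·9=45, M2→A 2·10=20, M3→C 3·13=39, M4→C 4·4=16. Service 120; fixed 68; total 188.
{C, D}: service 151 + fixed 38 = 189
{A, C, D}: M1→D 4·9=36, M2→A 2·10=20, M3→C 3·13=39, M4→C 4·4=16. Service 111; fixed 79; total 190.
{A, B, C, D}: M1→B 3·9=27, M2→A 2·10=20, M3→C 3·13=39, M4→C 4·4=16. Service 102; fixed 100; total 202.
No other subset beats 188.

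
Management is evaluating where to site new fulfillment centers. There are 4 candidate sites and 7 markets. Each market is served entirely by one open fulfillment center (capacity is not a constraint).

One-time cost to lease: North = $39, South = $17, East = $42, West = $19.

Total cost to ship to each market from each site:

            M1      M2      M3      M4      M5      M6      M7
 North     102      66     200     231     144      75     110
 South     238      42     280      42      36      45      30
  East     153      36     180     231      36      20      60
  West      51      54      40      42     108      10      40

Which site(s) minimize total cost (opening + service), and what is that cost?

Open South and West; minimum total cost 287.

For any fixed open set, each market goes to its cheapest open site; total = fixed + service.
{South, West}: M1→West 51, M2→South 42, M3→West 40, M4→South 42, M5→South 36, M6→West 10, M7→South 30. Service 251; fixed 36; total 287.
{East, West}: M1→West 51, M2→East 36, M3→West 40, M4→West 42, M5→East 36, M6→West 10, M7→West 40. Service 255; fixed 61; total 316.
{South, East, West}: service 245 + fixed 78 = 323
{North, South, East, West}: M1→West 51, M2→East 36, M3→West 40, M4→South 42, M5→South 36, M6→West 10, M7→South 30. Service 245; fixed 117; total 362.
(All 15 nonempty subsets were checked; South and West is lowest.)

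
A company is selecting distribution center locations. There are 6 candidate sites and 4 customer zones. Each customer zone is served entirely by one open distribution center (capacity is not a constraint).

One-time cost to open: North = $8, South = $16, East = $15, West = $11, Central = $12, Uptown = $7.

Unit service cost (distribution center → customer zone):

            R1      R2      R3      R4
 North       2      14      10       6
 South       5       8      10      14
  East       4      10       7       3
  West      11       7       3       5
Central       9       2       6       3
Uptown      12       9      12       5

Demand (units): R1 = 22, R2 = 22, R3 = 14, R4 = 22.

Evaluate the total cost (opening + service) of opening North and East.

Total cost: 451

Each customer zone is assigned to its cheapest site among the open ones.
{North, East}: R1→North 2·22=44, R2→East 10·22=220, R3→East 7·14=98, R4→East 3·22=66. Service 428; fixed 23; total 451.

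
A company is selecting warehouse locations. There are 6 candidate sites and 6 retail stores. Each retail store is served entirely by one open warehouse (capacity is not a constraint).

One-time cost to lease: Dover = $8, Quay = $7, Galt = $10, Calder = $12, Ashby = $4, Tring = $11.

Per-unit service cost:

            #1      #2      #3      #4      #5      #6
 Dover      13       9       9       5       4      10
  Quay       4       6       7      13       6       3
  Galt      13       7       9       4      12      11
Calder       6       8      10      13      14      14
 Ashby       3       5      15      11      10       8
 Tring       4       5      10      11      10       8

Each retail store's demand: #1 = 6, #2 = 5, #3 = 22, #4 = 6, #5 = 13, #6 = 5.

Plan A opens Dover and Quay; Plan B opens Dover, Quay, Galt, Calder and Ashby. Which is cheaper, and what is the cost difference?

Plan A is cheaper by 9.

Plan A: {Dover, Quay}: #1→Quay 4·6=24, #2→Quay 6·5=30, #3→Quay 7·22=154, #4→Dover 5·6=30, #5→Dover 4·13=52, #6→Quay 3·5=15. Service 305; fixed 15; total 320.
Plan B: {Dover, Quay, Galt, Calder, Ashby}: #1→Ashby 3·6=18, #2→Ashby 5·5=25, #3→Quay 7·22=154, #4→Galt 4·6=24, #5→Dover 4·13=52, #6→Quay 3·5=15. Service 288; fixed 41; total 329.
Difference: |320 − 329| = 9.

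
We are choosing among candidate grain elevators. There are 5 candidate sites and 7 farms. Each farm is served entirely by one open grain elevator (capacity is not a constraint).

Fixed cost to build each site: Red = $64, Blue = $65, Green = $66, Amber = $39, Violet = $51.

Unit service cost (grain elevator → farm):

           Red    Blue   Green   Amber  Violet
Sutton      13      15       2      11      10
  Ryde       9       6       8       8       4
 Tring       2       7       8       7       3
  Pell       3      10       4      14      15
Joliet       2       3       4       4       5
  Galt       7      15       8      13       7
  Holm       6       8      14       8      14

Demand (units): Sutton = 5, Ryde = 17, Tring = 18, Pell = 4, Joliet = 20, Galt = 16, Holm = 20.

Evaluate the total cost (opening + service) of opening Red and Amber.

Total cost: 614

Each farm is assigned to its cheapest site among the open ones.
{Red, Amber}: Sutton→Amber 11·5=55, Ryde→Amber 8·17=136, Tring→Red 2·18=36, Pell→Red 3·4=12, Joliet→Red 2·20=40, Galt→Red 7·16=112, Holm→Red 6·20=120. Service 511; fixed 103; total 614.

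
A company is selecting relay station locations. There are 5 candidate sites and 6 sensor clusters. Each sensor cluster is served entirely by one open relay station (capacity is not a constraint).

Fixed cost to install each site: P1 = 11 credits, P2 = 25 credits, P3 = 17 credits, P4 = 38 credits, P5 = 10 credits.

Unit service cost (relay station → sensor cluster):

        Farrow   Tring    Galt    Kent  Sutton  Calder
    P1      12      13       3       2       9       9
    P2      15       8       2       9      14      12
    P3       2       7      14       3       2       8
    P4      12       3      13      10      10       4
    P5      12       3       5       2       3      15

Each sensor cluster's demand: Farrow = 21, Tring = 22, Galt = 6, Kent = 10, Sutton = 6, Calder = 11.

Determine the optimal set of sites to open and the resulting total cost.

Open P1, P3 and P4; minimum total cost 268.

For any fixed open set, each sensor cluster goes to its cheapest open site; total = fixed + service.
{P1, P3, P4}: Farrow→P3 2·21=42, Tring→P4 3·22=66, Galt→P1 3·6=18, Kent→P1 2·10=20, Sutton→P3 2·6=12, Calder→P4 4·11=44. Service 202; fixed 66; total 268.
{P1, P3, P4, P5}: service 202 + fixed 76 = 278
{P3, P4, P5}: Farrow→P3 2·21=42, Tring→P4 3·22=66, Galt→P5 5·6=30, Kent→P5 2·10=20, Sutton→P3 2·6=12, Calder→P4 4·11=44. Service 214; fixed 65; total 279.
{P1, P2, P3, P4, P5}: service 196 + fixed 101 = 297
No other subset beats 268.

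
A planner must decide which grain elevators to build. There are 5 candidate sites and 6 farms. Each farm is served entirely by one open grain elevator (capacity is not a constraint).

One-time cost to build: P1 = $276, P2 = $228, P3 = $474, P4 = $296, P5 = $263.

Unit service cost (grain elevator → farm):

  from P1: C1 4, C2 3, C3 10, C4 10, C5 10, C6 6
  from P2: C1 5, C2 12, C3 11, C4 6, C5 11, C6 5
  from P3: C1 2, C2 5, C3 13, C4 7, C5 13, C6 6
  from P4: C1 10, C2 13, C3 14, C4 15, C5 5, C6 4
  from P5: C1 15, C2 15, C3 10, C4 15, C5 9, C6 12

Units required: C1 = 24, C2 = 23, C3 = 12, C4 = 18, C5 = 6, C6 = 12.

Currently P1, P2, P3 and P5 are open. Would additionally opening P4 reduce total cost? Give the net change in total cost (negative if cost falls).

Current service cost with {P1, P2, P3, P5}: 459.
Adding P4: each farm re-picks its cheapest; new service cost 423, saving 36.
Extra fixed cost: 296. Net change = 296 − 36 = 260.
(Totals: 1700 → 1960.)

No — net change +260 (cost rises by 260).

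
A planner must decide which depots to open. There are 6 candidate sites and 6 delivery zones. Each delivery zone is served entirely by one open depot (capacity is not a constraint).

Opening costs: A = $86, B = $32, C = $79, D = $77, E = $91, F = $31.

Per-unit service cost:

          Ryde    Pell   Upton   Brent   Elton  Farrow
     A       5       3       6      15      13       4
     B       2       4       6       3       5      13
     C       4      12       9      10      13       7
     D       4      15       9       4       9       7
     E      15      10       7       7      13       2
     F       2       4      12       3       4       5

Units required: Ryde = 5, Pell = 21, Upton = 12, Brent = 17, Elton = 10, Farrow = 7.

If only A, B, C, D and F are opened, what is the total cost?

Each delivery zone is assigned to its cheapest site among the open ones.
{A, B, C, D, F}: Ryde→B 2·5=10, Pell→A 3·21=63, Upton→A 6·12=72, Brent→B 3·17=51, Elton→F 4·10=40, Farrow→A 4·7=28. Service 264; fixed 305; total 569.

Total cost: 569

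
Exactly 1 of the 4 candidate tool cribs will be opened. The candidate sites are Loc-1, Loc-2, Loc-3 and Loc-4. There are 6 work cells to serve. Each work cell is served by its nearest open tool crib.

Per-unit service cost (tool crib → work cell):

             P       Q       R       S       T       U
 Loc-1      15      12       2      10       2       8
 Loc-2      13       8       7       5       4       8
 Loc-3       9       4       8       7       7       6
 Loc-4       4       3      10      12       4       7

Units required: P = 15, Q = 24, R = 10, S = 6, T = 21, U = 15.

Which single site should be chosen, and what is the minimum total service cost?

Choose Loc-4 only; total service cost 493.

With exactly 1 open, each work cell uses its cheapest among the chosen.
{Loc-4}: P→Loc-4 4·15=60, Q→Loc-4 3·24=72, R→Loc-4 10·10=100, S→Loc-4 12·6=72, T→Loc-4 4·21=84, U→Loc-4 7·15=105. Service cost 493.
{Loc-3}: service cost 590
{Loc-2}: service cost 691
Among all 4 size-1 choices, {Loc-4} is lowest.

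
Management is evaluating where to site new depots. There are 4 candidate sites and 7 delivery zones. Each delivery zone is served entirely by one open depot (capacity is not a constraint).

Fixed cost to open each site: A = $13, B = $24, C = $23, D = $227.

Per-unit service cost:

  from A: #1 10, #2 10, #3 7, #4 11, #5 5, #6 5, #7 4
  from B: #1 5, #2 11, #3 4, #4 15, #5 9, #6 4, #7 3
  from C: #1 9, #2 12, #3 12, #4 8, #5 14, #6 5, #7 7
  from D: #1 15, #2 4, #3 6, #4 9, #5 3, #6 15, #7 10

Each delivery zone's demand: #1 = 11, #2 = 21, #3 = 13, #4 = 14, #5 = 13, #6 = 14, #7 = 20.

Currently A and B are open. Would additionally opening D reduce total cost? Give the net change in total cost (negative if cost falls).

No — net change +47 (cost rises by 47).

Current service cost with {A, B}: 652.
Adding D: each delivery zone re-picks its cheapest; new service cost 472, saving 180.
Extra fixed cost: 227. Net change = 227 − 180 = 47.
(Totals: 689 → 736.)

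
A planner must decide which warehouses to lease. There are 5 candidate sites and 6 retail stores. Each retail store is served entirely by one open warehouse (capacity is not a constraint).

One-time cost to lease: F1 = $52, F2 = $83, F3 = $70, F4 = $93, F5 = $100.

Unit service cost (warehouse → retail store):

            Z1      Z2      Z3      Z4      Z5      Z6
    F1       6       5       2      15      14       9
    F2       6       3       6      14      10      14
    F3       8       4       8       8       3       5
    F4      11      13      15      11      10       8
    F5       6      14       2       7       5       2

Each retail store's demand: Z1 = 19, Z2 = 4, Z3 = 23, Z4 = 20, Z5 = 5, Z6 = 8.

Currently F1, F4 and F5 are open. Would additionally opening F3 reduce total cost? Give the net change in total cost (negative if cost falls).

Current service cost with {F1, F4, F5}: 361.
Adding F3: each retail store re-picks its cheapest; new service cost 347, saving 14.
Extra fixed cost: 70. Net change = 70 − 14 = 56.
(Totals: 606 → 662.)

No — net change +56 (cost rises by 56).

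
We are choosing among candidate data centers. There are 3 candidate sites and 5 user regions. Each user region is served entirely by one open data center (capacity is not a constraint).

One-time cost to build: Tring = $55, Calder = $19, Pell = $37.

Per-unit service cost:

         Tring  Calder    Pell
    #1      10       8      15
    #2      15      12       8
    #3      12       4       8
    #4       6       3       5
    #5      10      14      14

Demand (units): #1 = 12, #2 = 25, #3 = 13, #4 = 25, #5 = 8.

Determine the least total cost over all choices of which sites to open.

For any fixed open set, each user region goes to its cheapest open site; total = fixed + service.
{Calder, Pell}: #1→Calder 8·12=96, #2→Pell 8·25=200, #3→Calder 4·13=52, #4→Calder 3·25=75, #5→Calder 14·8=112. Service 535; fixed 56; total 591.
{Tring, Calder, Pell}: #1→Calder 8·12=96, #2→Pell 8·25=200, #3→Calder 4·13=52, #4→Calder 3·25=75, #5→Tring 10·8=80. Service 503; fixed 111; total 614.
{Calder}: service 635 + fixed 19 = 654
No other subset beats 591.

Minimum total cost: 591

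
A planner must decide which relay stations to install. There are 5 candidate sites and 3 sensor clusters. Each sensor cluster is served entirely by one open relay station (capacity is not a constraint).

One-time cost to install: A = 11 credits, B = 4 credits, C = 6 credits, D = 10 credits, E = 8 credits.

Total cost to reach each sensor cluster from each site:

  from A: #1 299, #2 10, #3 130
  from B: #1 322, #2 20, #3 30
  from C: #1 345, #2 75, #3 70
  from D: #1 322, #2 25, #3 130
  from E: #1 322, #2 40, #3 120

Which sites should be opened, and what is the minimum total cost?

For any fixed open set, each sensor cluster goes to its cheapest open site; total = fixed + service.
{A, B}: #1→A 299, #2→A 10, #3→B 30. Service 339; fixed 15; total 354.
{A, B, C}: #1→A 299, #2→A 10, #3→B 30. Service 339; fixed 21; total 360.
{A, B, E}: service 339 + fixed 23 = 362
{A, B, C, D, E}: service 339 + fixed 39 = 378
No other subset beats 354.

Open A and B; minimum total cost 354.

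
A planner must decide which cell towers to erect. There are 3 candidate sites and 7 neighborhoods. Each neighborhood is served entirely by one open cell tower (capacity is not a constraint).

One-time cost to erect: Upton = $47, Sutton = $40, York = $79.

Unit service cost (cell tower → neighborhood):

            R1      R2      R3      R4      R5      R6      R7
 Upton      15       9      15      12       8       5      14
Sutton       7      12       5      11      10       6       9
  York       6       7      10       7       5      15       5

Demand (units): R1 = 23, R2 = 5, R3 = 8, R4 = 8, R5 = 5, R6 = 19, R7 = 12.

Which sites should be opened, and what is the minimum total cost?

For any fixed open set, each neighborhood goes to its cheapest open site; total = fixed + service.
{Sutton, York}: R1→York 6·23=138, R2→York 7·5=35, R3→Sutton 5·8=40, R4→York 7·8=56, R5→York 5·5=25, R6→Sutton 6·19=114, R7→York 5·12=60. Service 468; fixed 119; total 587.
{Upton, Sutton, York}: service 449 + fixed 166 = 615
{Upton, York}: R1→York 6·23=138, R2→York 7·5=35, R3→York 10·8=80, R4→York 7·8=56, R5→York 5·5=25, R6→Upton 5·19=95, R7→York 5·12=60. Service 489; fixed 126; total 615.
{Sutton}: service 621 + fixed 40 = 661
No other subset beats 587.

Open Sutton and York; minimum total cost 587.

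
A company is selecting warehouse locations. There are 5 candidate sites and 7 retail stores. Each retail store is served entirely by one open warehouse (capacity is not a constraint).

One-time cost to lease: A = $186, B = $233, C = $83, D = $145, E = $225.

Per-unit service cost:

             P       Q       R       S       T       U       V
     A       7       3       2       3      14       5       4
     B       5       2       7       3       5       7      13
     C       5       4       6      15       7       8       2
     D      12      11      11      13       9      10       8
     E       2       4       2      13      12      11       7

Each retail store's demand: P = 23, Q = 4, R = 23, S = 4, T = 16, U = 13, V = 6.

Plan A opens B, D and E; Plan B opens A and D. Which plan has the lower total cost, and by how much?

Plan A: {B, D, E}: P→E 2·23=46, Q→B 2·4=8, R→E 2·23=46, S→B 3·4=12, T→B 5·16=80, U→B 7·13=91, V→E 7·6=42. Service 325; fixed 603; total 928.
Plan B: {A, D}: P→A 7·23=161, Q→A 3·4=12, R→A 2·23=46, S→A 3·4=12, T→D 9·16=144, U→A 5·13=65, V→A 4·6=24. Service 464; fixed 331; total 795.
Difference: |928 − 795| = 133.

Plan B is cheaper by 133.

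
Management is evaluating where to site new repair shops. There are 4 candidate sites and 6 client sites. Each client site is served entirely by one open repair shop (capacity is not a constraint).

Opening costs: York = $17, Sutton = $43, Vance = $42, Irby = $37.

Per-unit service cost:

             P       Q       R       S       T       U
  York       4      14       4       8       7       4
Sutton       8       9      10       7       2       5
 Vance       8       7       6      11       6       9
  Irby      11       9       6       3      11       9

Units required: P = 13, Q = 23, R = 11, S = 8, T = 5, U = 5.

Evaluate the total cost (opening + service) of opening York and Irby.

Total cost: 436

Each client site is assigned to its cheapest site among the open ones.
{York, Irby}: P→York 4·13=52, Q→Irby 9·23=207, R→York 4·11=44, S→Irby 3·8=24, T→York 7·5=35, U→York 4·5=20. Service 382; fixed 54; total 436.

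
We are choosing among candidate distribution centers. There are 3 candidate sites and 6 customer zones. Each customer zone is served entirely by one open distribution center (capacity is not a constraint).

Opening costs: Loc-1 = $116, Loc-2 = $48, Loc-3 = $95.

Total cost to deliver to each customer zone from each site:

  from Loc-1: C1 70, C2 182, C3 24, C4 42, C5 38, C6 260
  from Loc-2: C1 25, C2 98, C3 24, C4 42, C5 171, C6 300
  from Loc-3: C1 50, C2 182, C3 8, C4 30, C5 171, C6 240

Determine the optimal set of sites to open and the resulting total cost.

For any fixed open set, each customer zone goes to its cheapest open site; total = fixed + service.
{Loc-1, Loc-2}: C1→Loc-2 25, C2→Loc-2 98, C3→Loc-1 24, C4→Loc-1 42, C5→Loc-1 38, C6→Loc-1 260. Service 487; fixed 164; total 651.
{Loc-1, Loc-2, Loc-3}: service 439 + fixed 259 = 698
{Loc-2}: C1→Loc-2 25, C2→Loc-2 98, C3→Loc-2 24, C4→Loc-2 42, C5→Loc-2 171, C6→Loc-2 300. Service 660; fixed 48; total 708.
(All 7 nonempty subsets were checked; Loc-1 and Loc-2 is lowest.)

Open Loc-1 and Loc-2; minimum total cost 651.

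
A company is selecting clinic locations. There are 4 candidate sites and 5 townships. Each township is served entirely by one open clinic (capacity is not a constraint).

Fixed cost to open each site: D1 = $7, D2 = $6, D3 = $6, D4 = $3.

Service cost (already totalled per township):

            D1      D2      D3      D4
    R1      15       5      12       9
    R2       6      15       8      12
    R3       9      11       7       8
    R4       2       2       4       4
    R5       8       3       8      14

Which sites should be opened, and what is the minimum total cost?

For any fixed open set, each township goes to its cheapest open site; total = fixed + service.
{D2, D3}: R1→D2 5, R2→D3 8, R3→D3 7, R4→D2 2, R5→D2 3. Service 25; fixed 12; total 37.
{D1, D2}: R1→D2 5, R2→D1 6, R3→D1 9, R4→D1 2, R5→D2 3. Service 25; fixed 13; total 38.
{D2, D4}: R1→D2 5, R2→D4 12, R3→D4 8, R4→D2 2, R5→D2 3. Service 30; fixed 9; total 39.
{D1, D2, D3, D4}: service 23 + fixed 22 = 45
(All 15 nonempty subsets were checked; D2 and D3 is lowest.)

Open D2 and D3; minimum total cost 37.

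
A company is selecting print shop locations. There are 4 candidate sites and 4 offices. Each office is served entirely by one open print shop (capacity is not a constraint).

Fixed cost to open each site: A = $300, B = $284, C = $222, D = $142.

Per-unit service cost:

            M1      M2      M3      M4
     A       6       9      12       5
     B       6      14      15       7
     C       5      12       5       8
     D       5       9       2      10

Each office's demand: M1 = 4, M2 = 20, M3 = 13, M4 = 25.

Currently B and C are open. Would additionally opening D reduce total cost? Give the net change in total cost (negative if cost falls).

No — net change +43 (cost rises by 43).

Current service cost with {B, C}: 500.
Adding D: each office re-picks its cheapest; new service cost 401, saving 99.
Extra fixed cost: 142. Net change = 142 − 99 = 43.
(Totals: 1006 → 1049.)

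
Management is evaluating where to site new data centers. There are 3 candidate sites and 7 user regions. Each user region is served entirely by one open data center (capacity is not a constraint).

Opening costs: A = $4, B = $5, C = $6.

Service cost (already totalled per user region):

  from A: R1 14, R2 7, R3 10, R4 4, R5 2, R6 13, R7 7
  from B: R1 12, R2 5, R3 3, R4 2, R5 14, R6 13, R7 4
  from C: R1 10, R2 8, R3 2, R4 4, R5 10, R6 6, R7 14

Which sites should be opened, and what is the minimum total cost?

For any fixed open set, each user region goes to its cheapest open site; total = fixed + service.
{A, B, C}: R1→C 10, R2→B 5, R3→C 2, R4→B 2, R5→A 2, R6→C 6, R7→B 4. Service 31; fixed 15; total 46.
{A, C}: R1→C 10, R2→A 7, R3→C 2, R4→A 4, R5→A 2, R6→C 6, R7→A 7. Service 38; fixed 10; total 48.
{A, B}: R1→B 12, R2→B 5, R3→B 3, R4→B 2, R5→A 2, R6→A 13, R7→B 4. Service 41; fixed 9; total 50.
{A}: service 57 + fixed 4 = 61
No other subset beats 46.

Open A, B and C; minimum total cost 46.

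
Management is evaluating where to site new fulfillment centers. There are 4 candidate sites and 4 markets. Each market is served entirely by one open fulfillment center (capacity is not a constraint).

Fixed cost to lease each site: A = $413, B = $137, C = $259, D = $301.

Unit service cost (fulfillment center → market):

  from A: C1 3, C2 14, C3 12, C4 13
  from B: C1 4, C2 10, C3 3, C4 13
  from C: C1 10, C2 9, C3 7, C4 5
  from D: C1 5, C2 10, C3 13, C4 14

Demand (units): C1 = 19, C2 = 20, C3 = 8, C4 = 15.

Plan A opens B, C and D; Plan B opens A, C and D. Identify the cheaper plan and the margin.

Plan A is cheaper by 289.

Plan A: {B, C, D}: C1→B 4·19=76, C2→C 9·20=180, C3→B 3·8=24, C4→C 5·15=75. Service 355; fixed 697; total 1052.
Plan B: {A, C, D}: C1→A 3·19=57, C2→C 9·20=180, C3→C 7·8=56, C4→C 5·15=75. Service 368; fixed 973; total 1341.
Difference: |1052 − 1341| = 289.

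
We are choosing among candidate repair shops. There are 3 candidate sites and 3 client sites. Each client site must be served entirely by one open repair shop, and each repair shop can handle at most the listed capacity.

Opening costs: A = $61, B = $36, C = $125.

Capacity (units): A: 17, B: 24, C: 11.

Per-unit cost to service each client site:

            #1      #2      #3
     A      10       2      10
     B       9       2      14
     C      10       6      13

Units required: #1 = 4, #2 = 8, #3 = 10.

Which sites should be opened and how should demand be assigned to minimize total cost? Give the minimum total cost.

Minimum total cost: 228

Open {B}: #1→B 9·4=36, #2→B 2·8=16, #3→B 14·10=140.
Loads: B carries 22/24. Service 192; fixed 36; total 228.
Next best feasible plan costs 249.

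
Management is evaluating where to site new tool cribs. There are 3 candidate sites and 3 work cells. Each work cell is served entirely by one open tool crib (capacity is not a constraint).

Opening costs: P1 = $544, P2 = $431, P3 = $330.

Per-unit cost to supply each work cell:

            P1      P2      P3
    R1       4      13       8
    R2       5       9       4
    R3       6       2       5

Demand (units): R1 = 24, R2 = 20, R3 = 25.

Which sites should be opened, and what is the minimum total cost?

For any fixed open set, each work cell goes to its cheapest open site; total = fixed + service.
{P3}: R1→P3 8·24=192, R2→P3 4·20=80, R3→P3 5·25=125. Service 397; fixed 330; total 727.
{P1}: service 346 + fixed 544 = 890
{P2}: R1→P2 13·24=312, R2→P2 9·20=180, R3→P2 2·25=50. Service 542; fixed 431; total 973.
{P1, P2, P3}: service 226 + fixed 1305 = 1531
No other subset beats 727.

Open P3 only; minimum total cost 727.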